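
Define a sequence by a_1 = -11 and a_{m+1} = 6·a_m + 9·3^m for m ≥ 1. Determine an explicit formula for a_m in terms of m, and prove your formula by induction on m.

a_m = -3^(m + 1) - 2·6^(m - 1)

Computing the first terms: a_1 = -11, a_2 = -39, a_3 = -153. This suggests a_m = -3^(m + 1) - 2·6^(m - 1).
For the base case m = 1: the formula gives -11 = -11 = a_1.
Inductive step: assume the claim holds for m = r, so a_r = -3^(r + 1) - 2·6^(r - 1).
Then a_{r+1} = 6·a_r + 9·3^r = 6·(-3^(r + 1) - 2·6^(r - 1)) + 9·3^r = -3^(r + 2) - 2·6^r = -3^((r+1) + 1) - 2·6^((r+1) - 1),
which is the claimed formula at m = r+1.
By induction, the statement is established for all m ≥ 1.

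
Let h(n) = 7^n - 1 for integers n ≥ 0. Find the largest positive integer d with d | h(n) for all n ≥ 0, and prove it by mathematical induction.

Computing the first values: h(0) = 0 and h(1) = 6; gcd(0, 6) = 6, so d ≤ 6.
We prove 6 | 7^n - 1 for all n ≥ 0 by induction on n.
Base case (n = 0): h(0) = 0 = 6·(0), so 6 | h(0).
Inductive step: assume the claim holds for n = r, i.e. 6 | h(r). Then
h(r+1) = 7^(r+1) - 1 = 7·(7^r - 1) + 6 = 7·h(r) + 6. The first term is divisible by 6 by the inductive hypothesis, and 6 is divisible by 6. Hence 6 | h(r+1).
By the principle of mathematical induction, the result holds for all n ≥ 0.
Therefore the largest such d is 6.

d = 6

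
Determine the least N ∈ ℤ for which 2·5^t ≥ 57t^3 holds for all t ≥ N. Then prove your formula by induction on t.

N = 6

At t = 5: 6250 < 7125, so the inequality fails and N ≥ 6. We prove 2·5^t ≥ 57t^3 for all t ≥ 6.
Base step (t = 6): 2·5^t = 31250 and 57t^3 = 12312, so 31250 ≥ 12312.
Inductive step: assume the claim holds for t = r, so 2·5^r ≥ 57r^3.
Then 2·5^(r + 1) = 5·(2·5^r) ≥ 5·(57r^3).
Also, for r ≥ 6 we have 5·(57r^3) ≥ 57(r+1)^3, since 5 ≥ (1 + 1/r)^3 for all r ≥ 6.
Combining, 2·5^(r + 1) ≥ 57(r+1)^3.
By the principle of mathematical induction, the result holds for all t ≥ 6.
Hence the smallest such N is 6.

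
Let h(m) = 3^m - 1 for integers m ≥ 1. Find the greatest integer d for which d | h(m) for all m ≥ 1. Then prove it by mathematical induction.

d = 2

Computing the first values: h(1) = 2 and h(2) = 8; gcd(2, 8) = 2, so d ≤ 2.
We prove 2 | 3^m - 1 for all m ≥ 1 by induction on m.
Base step (m = 1): h(1) = 2 = 2·(1), so 2 | h(1).
Inductive step: suppose the statement holds for some r ≥ 1, i.e. 2 | h(r). Then
3^{r+1} − 1^{r+1} = 3·3^r − 1·1^r = 3·(3^r − 1^r) + (2)·1^r. The first term is divisible by 2 by the inductive hypothesis, and the second term (2)·1^r is divisible by 2 since 2 | 2. Hence 2 | h(r+1).
By induction, the statement is established for all m ≥ 1.
Therefore the largest such d is 2.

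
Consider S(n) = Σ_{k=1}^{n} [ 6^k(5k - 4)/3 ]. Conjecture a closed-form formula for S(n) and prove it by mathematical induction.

S(n) = 2·6^n(n - 1) + 2

We claim S(n) = 2·6^n(n - 1) + 2 for all n ≥ 1.
For the base case n = 1: S(1) = 2, and the closed form gives 2. They agree.
For the inductive step, assume it holds for an arbitrary k ≥ 1, so S(k) = 2·6^k(k - 1) + 2.
Then S(k+1) = S(k) + (6^k(10k + 2)) = (2·6^k(k - 1) + 2) + (6^k(10k + 2)).
Simplifying, S(k+1) = 12·6^k·k + 2 = 2·6^(k+1)((k+1) - 1) + 2,
which is the closed form with n = k+1.
By induction, the statement is established for all n ≥ 1.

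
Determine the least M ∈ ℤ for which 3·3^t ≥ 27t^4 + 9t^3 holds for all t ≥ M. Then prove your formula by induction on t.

M = 11

At t = 10: 177147 < 279000, so the inequality fails and M ≥ 11. We prove 3·3^t ≥ 27t^4 + 9t^3 for all t ≥ 11.
Base case (t = 11): 3·3^t = 531441 and 27t^4 + 9t^3 = 407286, so 531441 ≥ 407286.
Inductive step: assume the claim holds for t = i, so 3·3^i ≥ 27i^4 + 9i^3.
Then 3·3^(i + 1) = 3·(3·3^i) ≥ 3·(27i^4 + 9i^3).
Also, for i ≥ 11 we have 3·(27i^4 + 9i^3) ≥ 27(i+1)^4 + 9(i+1)^3, since 3·(27i^4 + 9i^3) − (27(i+1)^4 + 9(i+1)^3) = 54i^4 - 90i^3 - 189i^2 - 135i - 36, which is nonnegative for all i ≥ 11.
Combining, 3·3^(i + 1) ≥ 27(i+1)^4 + 9(i+1)^3.
By induction, the statement is established for all t ≥ 11.
Hence the smallest such M is 11.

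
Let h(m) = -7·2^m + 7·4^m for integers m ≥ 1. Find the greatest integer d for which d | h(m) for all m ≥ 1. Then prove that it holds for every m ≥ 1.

Computing the first values: h(1) = 14 and h(2) = 84; gcd(14, 84) = 14, so d ≤ 14.
We prove 14 | -7·2^m + 7·4^m for all m ≥ 1 by induction on m.
Base case (m = 1): h(1) = 14 = 14·(1), so 14 | h(1).
For the inductive step, assume it holds for an arbitrary j ≥ 1, i.e. 14 | h(j). Then
h(j+1) − 4·h(j) = (-7·2^(j+1) + 7·4^(j+1)) − 4·(-7·2^j + 7·4^j) = (-7)·2^j·(2 − 4) = (14)·2^j. Since 14 | h(j) by the inductive hypothesis, 14 | 4·h(j); and 14 | 14 since 14 = 14·1. Therefore 14 | h(j+1).
By induction, the statement is established for all m ≥ 1.
Therefore the largest such d is 14.

d = 14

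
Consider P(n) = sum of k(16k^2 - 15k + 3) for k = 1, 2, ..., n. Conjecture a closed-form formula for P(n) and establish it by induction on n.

We claim P(n) = n(n + 1)(4n^2 - n - 1) for all n ≥ 1.
Base step (n = 1): P(1) = 4, and the closed form gives 4. They agree.
For the inductive step, assume it holds for an arbitrary k ≥ 1, so P(k) = k(4k^3 + 3k^2 - 2k - 1).
Then P(k+1) = P(k) + (16k^3 + 33k^2 + 21k + 4) = (k(4k^3 + 3k^2 - 2k - 1)) + (16k^3 + 33k^2 + 21k + 4).
Simplifying, P(k+1) = (k + 1)(k + 2)(4k^2 + 7k + 2) = (k+1)((k+1) + 1)(4(k+1)^2 - (k+1) - 1),
which is the closed form with n = k+1.
By the principle of mathematical induction, the result holds for all n ≥ 1.

P(n) = n(n + 1)(4n^2 - n - 1)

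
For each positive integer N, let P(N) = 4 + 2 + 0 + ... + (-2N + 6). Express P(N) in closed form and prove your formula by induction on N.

We claim P(N) = -N(N - 5) for all N ≥ 1.
Base step (N = 1): P(1) = 4, and the closed form gives 4. They agree.
Suppose the result is true for N = r, so P(r) = r(-r + 5).
Then P(r+1) = P(r) + (-2r + 4) = (r(-r + 5)) + (-2r + 4).
Simplifying, P(r+1) = -(r - 4)(r + 1) = -(r+1)((r+1) - 5),
which is the closed form with N = r+1.
This completes the induction.

P(N) = -N(N - 5)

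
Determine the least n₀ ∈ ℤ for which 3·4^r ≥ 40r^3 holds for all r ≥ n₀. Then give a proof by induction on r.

At r = 5: 3072 < 5000, so the inequality fails and n₀ ≥ 6. We prove 3·4^r ≥ 40r^3 for all r ≥ 6.
Base case (r = 6): 3·4^r = 12288 and 40r^3 = 8640, so 12288 ≥ 8640.
For the inductive step, assume it holds for an arbitrary m ≥ 6, so 3·4^m ≥ 40m^3.
Then 3·4^(m + 1) = 4·(3·4^m) ≥ 4·(40m^3).
Also, for m ≥ 6 we have 4·(40m^3) ≥ 40(m+1)^3, since 4 ≥ (1 + 1/m)^3 for all m ≥ 6.
Combining, 3·4^(m + 1) ≥ 40(m+1)^3.
Hence, by induction on r, the claim holds for every r ≥ 6.
Hence the smallest such n₀ is 6.

n₀ = 6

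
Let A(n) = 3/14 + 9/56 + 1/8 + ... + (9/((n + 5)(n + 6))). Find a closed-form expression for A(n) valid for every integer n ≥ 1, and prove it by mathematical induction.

A(n) = 3n/(2(n + 6))

We claim A(n) = 3n/(2(n + 6)) for all n ≥ 1.
Base case (n = 1): A(1) = 3/14, and the closed form gives 3/14. They agree.
Inductive step: assume the claim holds for n = r, so A(r) = 3r/(2(r + 6)).
Then A(r+1) = A(r) + (9/((r + 6)(r + 7))) = (3r/(2(r + 6))) + (9/((r + 6)(r + 7))).
Simplifying, A(r+1) = 3(r + 1)/(2(r + 7)) = 3(r+1)/(2((r+1) + 6)),
which is the closed form with n = r+1.
By the principle of mathematical induction, the result holds for all n ≥ 1.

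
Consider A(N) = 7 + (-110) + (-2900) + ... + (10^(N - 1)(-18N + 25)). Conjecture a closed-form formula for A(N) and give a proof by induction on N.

A(N) = 10^N(-2N + 3) - 3

We claim A(N) = 10^N(-2N + 3) - 3 for all N ≥ 1.
Base case (N = 1): A(1) = 7, and the closed form gives 7. They agree.
For the inductive step, assume it holds for an arbitrary i ≥ 1, so A(i) = 10^i(-2i + 3) - 3.
Then A(i+1) = A(i) + (10^i(-18i + 7)) = (10^i(-2i + 3) - 3) + (10^i(-18i + 7)).
Simplifying, A(i+1) = -20·10^i·i + 10·10^i - 3 = 10^(i+1)(-2(i+1) + 3) - 3,
which is the closed form with N = i+1.
This completes the induction.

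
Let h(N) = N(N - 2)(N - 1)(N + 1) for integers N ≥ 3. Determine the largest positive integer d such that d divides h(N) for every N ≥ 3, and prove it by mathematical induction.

Computing the first values: h(3) = 24 and h(4) = 120; gcd(24, 120) = 24, so d ≤ 24.
We prove 24 | N(N - 2)(N - 1)(N + 1) for all N ≥ 3 by induction on N.
Base step (N = 3): h(3) = 24 = 24·(1), so 24 | h(3).
Inductive step: assume the claim holds for N = k, i.e. 24 | h(k). Then
h(k+1) − h(k) = (k-1)·k·(k+1)·(k+2) − (k-2)·(k-1)·k·(k+1) = (k-1)·k·(k+1)·[(k+2) − (k-2)] = 4·(k-1)·k·(k+1). The product of 3 consecutive integers is divisible by (3)! = 6, so h(k+1) − h(k) is divisible by 4·6 = 24. By the inductive hypothesis 24 | h(k), hence 24 | h(k+1).
By the principle of mathematical induction, the result holds for all N ≥ 3.
Therefore the largest such d is 24.

d = 24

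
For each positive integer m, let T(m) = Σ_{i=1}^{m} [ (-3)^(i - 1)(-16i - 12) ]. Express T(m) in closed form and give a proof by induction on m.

T(m) = 4(-3)^m(m + 1) - 4

We claim T(m) = 4(-3)^m(m + 1) - 4 for all m ≥ 1.
For the base case m = 1: T(1) = -28, and the closed form gives -28. They agree.
Inductive step: suppose the statement holds for some i ≥ 1, so T(i) = 4(-3)^i(i + 1) - 4.
Then T(i+1) = T(i) + ((-3)^i(-16i - 28)) = (4(-3)^i(i + 1) - 4) + ((-3)^i(-16i - 28)).
Simplifying, T(i+1) = -12(-3)^i·i - 24(-3)^i - 4 = 4(-3)^(i+1)((i+1) + 1) - 4,
which is the closed form with m = i+1.
By induction, the statement is established for all m ≥ 1.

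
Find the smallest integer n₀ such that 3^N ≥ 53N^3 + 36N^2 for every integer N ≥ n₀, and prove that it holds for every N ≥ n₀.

n₀ = 10

At N = 9: 19683 < 41553, so the inequality fails and n₀ ≥ 10. We prove 3^N ≥ 53N^3 + 36N^2 for all N ≥ 10.
For the base case N = 10: 3^N = 59049 and 53N^3 + 36N^2 = 56600, so 59049 ≥ 56600.
Inductive step: suppose the statement holds for some m ≥ 10, so 3^m ≥ 53m^3 + 36m^2.
Then 3^(m + 1) = 3·(3^m) ≥ 3·(53m^3 + 36m^2).
Also, for m ≥ 10 we have 3·(53m^3 + 36m^2) ≥ 53(m+1)^3 + 36(m+1)^2, since 3·(53m^3 + 36m^2) − (53(m+1)^3 + 36(m+1)^2) = 106m^3 - 87m^2 - 231m - 89, which is nonnegative for all m ≥ 10.
Combining, 3^(m + 1) ≥ 53(m+1)^3 + 36(m+1)^2.
This completes the induction.
Hence the smallest such n₀ is 10.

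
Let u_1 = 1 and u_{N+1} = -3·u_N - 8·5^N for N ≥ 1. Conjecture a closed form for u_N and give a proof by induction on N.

u_N = -2(-3)^N - 5^N

Computing the first terms: u_1 = 1, u_2 = -43, u_3 = -71. This suggests u_N = -2(-3)^N - 5^N.
When N = 1: the formula gives 1 = 1 = u_1.
For the inductive step, assume it holds for an arbitrary i ≥ 1, so u_i = -2(-3)^i - 5^i.
Then u_{i+1} = -3·u_i - 8·5^i = -3·(-2(-3)^i - 5^i) - 8·5^i = -2(-3)^(i + 1) - 5^(i + 1),
which is the claimed formula at N = i+1.
This completes the induction.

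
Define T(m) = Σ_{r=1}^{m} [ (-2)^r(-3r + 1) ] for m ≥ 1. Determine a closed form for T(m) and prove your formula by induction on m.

We claim T(m) = (-2)^(m + 1)m for all m ≥ 1.
For the base case m = 1: T(1) = 4, and the closed form gives 4. They agree.
Inductive step: assume the claim holds for m = r, so T(r) = (-2)^(r + 1)r.
Then T(r+1) = T(r) + (2(-2)^r(3r + 2)) = ((-2)^(r + 1)r) + (2(-2)^r(3r + 2)).
Simplifying, T(r+1) = (-2)^(r + 2)(r + 1) = (-2)^((r+1) + 1)(r+1),
which is the closed form with m = r+1.
By induction, the statement is established for all m ≥ 1.

T(m) = (-2)^(m + 1)m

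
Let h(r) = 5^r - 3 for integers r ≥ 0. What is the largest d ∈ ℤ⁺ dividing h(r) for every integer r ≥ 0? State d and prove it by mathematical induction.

d = 2

Computing the first values: h(0) = -2 and h(1) = 2; gcd(-2, 2) = 2, so d ≤ 2.
We prove 2 | 5^r - 3 for all r ≥ 0 by induction on r.
For the base case r = 0: h(0) = -2 = 2·(-1), so 2 | h(0).
Inductive step: assume the claim holds for r = j, i.e. 2 | h(j). Then
h(j+1) = 5^(j+1) - 3 = 5·(5^j - 3) + 12 = 5·h(j) + 12. The first term is divisible by 2 by the inductive hypothesis, and 12 is divisible by 2. Hence 2 | h(j+1).
This completes the induction.
Therefore the largest such d is 2.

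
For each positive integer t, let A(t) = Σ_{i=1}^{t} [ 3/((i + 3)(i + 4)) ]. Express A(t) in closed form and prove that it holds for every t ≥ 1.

We claim A(t) = 3t/(4(t + 4)) for all t ≥ 1.
For the base case t = 1: A(1) = 3/20, and the closed form gives 3/20. They agree.
Inductive step: suppose the statement holds for some i ≥ 1, so A(i) = 3i/(4(i + 4)).
Then A(i+1) = A(i) + (3/((i + 4)(i + 5))) = (3i/(4(i + 4))) + (3/((i + 4)(i + 5))).
Simplifying, A(i+1) = 3(i + 1)/(4(i + 5)) = 3(i+1)/(4((i+1) + 4)),
which is the closed form with t = i+1.
This completes the induction.

A(t) = 3t/(4(t + 4))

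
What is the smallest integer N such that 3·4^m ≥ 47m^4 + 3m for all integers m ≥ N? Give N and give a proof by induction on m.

At m = 7: 49152 < 112868, so the inequality fails and N ≥ 8. We prove 3·4^m ≥ 47m^4 + 3m for all m ≥ 8.
Base case (m = 8): 3·4^m = 196608 and 47m^4 + 3m = 192536, so 196608 ≥ 192536.
Suppose the result is true for m = p, so 3·4^p ≥ 47p^4 + 3p.
Then 3·4^(p + 1) = 4·(3·4^p) ≥ 4·(47p^4 + 3p).
Also, for p ≥ 8 we have 4·(47p^4 + 3p) ≥ 47(p+1)^4 + 3(p+1), since 4·(47p^4 + 3p) − (47(p+1)^4 + 3(p+1)) = 141p^4 - 188p^3 - 282p^2 - 179p - 50, which is nonnegative for all p ≥ 8.
Combining, 3·4^(p + 1) ≥ 47(p+1)^4 + 3(p+1).
This completes the induction.
Hence the smallest such N is 8.

N = 8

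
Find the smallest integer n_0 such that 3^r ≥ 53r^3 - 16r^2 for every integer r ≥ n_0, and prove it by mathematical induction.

At r = 9: 19683 < 37341, so the inequality fails and n_0 ≥ 10. We prove 3^r ≥ 53r^3 - 16r^2 for all r ≥ 10.
Base case (r = 10): 3^r = 59049 and 53r^3 - 16r^2 = 51400, so 59049 ≥ 51400.
Suppose the result is true for r = k, so 3^k ≥ 53k^3 - 16k^2.
Then 3^(k + 1) = 3·(3^k) ≥ 3·(53k^3 - 16k^2).
Also, for k ≥ 10 we have 3·(53k^3 - 16k^2) ≥ 53(k+1)^3 - 16(k+1)^2, since 3·(53k^3 - 16k^2) − (53(k+1)^3 - 16(k+1)^2) = 106k^3 - 191k^2 - 127k - 37, which is nonnegative for all k ≥ 10.
Combining, 3^(k + 1) ≥ 53(k+1)^3 - 16(k+1)^2.
Hence, by induction on r, the claim holds for every r ≥ 10.
Hence the smallest such n_0 is 10.

n_0 = 10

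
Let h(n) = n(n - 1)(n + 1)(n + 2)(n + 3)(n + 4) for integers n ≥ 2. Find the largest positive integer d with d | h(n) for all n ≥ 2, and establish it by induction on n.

d = 720

Computing the first values: h(2) = 720 and h(3) = 5040; gcd(720, 5040) = 720, so d ≤ 720.
We prove 720 | n(n - 1)(n + 1)(n + 2)(n + 3)(n + 4) for all n ≥ 2 by induction on n.
For the base case n = 2: h(2) = 720 = 720·(1), so 720 | h(2).
Suppose the result is true for n = i, i.e. 720 | h(i). Then
h(i+1) − h(i) = i·(i+1)·(i+2)·(i+3)·(i+4)·(i+5) − (i-1)·i·(i+1)·(i+2)·(i+3)·(i+4) = i·(i+1)·(i+2)·(i+3)·(i+4)·[(i+5) − (i-1)] = 6·i·(i+1)·(i+2)·(i+3)·(i+4). The product of 5 consecutive integers is divisible by (5)! = 120, so h(i+1) − h(i) is divisible by 6·120 = 720. By the inductive hypothesis 720 | h(i), hence 720 | h(i+1).
Hence, by induction on n, the claim holds for every n ≥ 2.
Therefore the largest such d is 720.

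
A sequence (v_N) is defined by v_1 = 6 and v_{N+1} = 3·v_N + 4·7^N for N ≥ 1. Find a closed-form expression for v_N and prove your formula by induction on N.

Computing the first terms: v_1 = 6, v_2 = 46, v_3 = 334. This suggests v_N = -3^(N - 1) + 7^N.
Base case (N = 1): the formula gives 6 = 6 = v_1.
Suppose the result is true for N = j, so v_j = -3^(j - 1) + 7^j.
Then v_{j+1} = 3·v_j + 4·7^j = 3·(-3^(j - 1) + 7^j) + 4·7^j = -3^j + 7^(j + 1) = -3^((j+1) - 1) + 7^(j+1),
which is the claimed formula at N = j+1.
This completes the induction.

v_N = -3^(N - 1) + 7^N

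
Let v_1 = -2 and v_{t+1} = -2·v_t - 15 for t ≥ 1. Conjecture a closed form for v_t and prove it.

v_t = 3(-2)^(t - 1) - 5

Computing the first terms: v_1 = -2, v_2 = -11, v_3 = 7. This suggests v_t = 3(-2)^(t - 1) - 5.
Base case (t = 1): the formula gives -2 = -2 = v_1.
For the inductive step, assume it holds for an arbitrary i ≥ 1, so v_i = 3(-2)^(i - 1) - 5.
Then v_{i+1} = -2·v_i - 15 = -2·(3(-2)^(i - 1) - 5) - 15 = 3(-2)^i - 5 = 3(-2)^((i+1) - 1) - 5,
which is the claimed formula at t = i+1.
This completes the induction.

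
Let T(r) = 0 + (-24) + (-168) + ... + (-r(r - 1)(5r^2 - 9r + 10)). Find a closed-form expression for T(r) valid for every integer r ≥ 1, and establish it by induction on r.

T(r) = -r(r - 1)(r + 1)(r^2 - r + 2)

We claim T(r) = -r(r - 1)(r + 1)(r^2 - r + 2) for all r ≥ 1.
Base case (r = 1): T(1) = 0, and the closed form gives 0. They agree.
For the inductive step, assume it holds for an arbitrary j ≥ 1, so T(j) = j(-j^4 + j^3 - j^2 - j + 2).
Then T(j+1) = T(j) + (-j(j + 1)(-9j + 5(j + 1)^2 + 1)) = (j(-j^4 + j^3 - j^2 - j + 2)) + (-j(j + 1)(-9j + 5(j + 1)^2 + 1)).
Simplifying, T(j+1) = -j(j + 1)(j + 2)(j^2 + j + 2) = -(j+1)((j+1) - 1)((j+1) + 1)((j+1)^2 - (j+1) + 2),
which is the closed form with r = j+1.
By induction, the statement is established for all r ≥ 1.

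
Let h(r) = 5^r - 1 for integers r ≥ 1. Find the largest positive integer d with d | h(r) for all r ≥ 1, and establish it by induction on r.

Computing the first values: h(1) = 4 and h(2) = 24; gcd(4, 24) = 4, so d ≤ 4.
We prove 4 | 5^r - 1 for all r ≥ 1 by induction on r.
For the base case r = 1: h(1) = 4 = 4·(1), so 4 | h(1).
For the inductive step, assume it holds for an arbitrary m ≥ 1, i.e. 4 | h(m). Then
5^{m+1} − 1^{m+1} = 5·5^m − 1·1^m = 5·(5^m − 1^m) + (4)·1^m. The first term is divisible by 4 by the inductive hypothesis, and the second term (4)·1^m is divisible by 4 since 4 | 4. Hence 4 | h(m+1).
Hence, by induction on r, the claim holds for every r ≥ 1.
Therefore the largest such d is 4.

d = 4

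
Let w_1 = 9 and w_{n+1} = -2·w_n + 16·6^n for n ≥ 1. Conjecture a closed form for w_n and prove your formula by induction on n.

w_n = -3(-2)^(n - 1) + 2·6^n

Computing the first terms: w_1 = 9, w_2 = 78, w_3 = 420. This suggests w_n = -3(-2)^(n - 1) + 2·6^n.
When n = 1: the formula gives 9 = 9 = w_1.
For the inductive step, assume it holds for an arbitrary m ≥ 1, so w_m = -3(-2)^(m - 1) + 2·6^m.
Then w_{m+1} = -2·w_m + 16·6^m = -2·(-3(-2)^(m - 1) + 2·6^m) + 16·6^m = -3(-2)^m + 2·6^(m + 1) = -3(-2)^((m+1) - 1) + 2·6^(m+1),
which is the claimed formula at n = m+1.
This completes the induction.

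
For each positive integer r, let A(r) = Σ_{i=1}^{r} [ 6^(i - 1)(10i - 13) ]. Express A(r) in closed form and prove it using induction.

We claim A(r) = 6^r(2r - 3) + 3 for all r ≥ 1.
Base step (r = 1): A(1) = -3, and the closed form gives -3. They agree.
For the inductive step, assume it holds for an arbitrary i ≥ 1, so A(i) = 6^i(2i - 3) + 3.
Then A(i+1) = A(i) + (6^i(10i - 3)) = (6^i(2i - 3) + 3) + (6^i(10i - 3)).
Simplifying, A(i+1) = 12·6^i·i - 6·6^i + 3 = 6^(i+1)(2(i+1) - 3) + 3,
which is the closed form with r = i+1.
Hence, by induction on r, the claim holds for every r ≥ 1.

A(r) = 6^r(2r - 3) + 3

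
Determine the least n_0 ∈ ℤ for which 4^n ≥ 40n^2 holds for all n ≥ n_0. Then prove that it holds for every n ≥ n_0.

At n = 4: 256 < 640, so the inequality fails and n_0 ≥ 5. We prove 4^n ≥ 40n^2 for all n ≥ 5.
Base step (n = 5): 4^n = 1024 and 40n^2 = 1000, so 1024 ≥ 1000.
For the inductive step, assume it holds for an arbitrary r ≥ 5, so 4^r ≥ 40r^2.
Then 4^(r + 1) = 4·(4^r) ≥ 4·(40r^2).
Also, for r ≥ 5 we have 4·(40r^2) ≥ 40(r+1)^2, since 4 ≥ (1 + 1/r)^2 for all r ≥ 5.
Combining, 4^(r + 1) ≥ 40(r+1)^2.
Hence, by induction on n, the claim holds for every n ≥ 5.
Hence the smallest such n_0 is 5.

n_0 = 5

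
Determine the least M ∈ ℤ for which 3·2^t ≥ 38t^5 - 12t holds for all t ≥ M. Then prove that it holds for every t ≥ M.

M = 28

At t = 27: 402653184 < 545258142, so the inequality fails and M ≥ 28. We prove 3·2^t ≥ 38t^5 - 12t for all t ≥ 28.
Base case (t = 28): 3·2^t = 805306368 and 38t^5 - 12t = 653993648, so 805306368 ≥ 653993648.
Inductive step: suppose the statement holds for some p ≥ 28, so 3·2^p ≥ 38p^5 - 12p.
Then 3·2^(p + 1) = 2·(3·2^p) ≥ 2·(38p^5 - 12p).
Also, for p ≥ 28 we have 2·(38p^5 - 12p) ≥ 38(p+1)^5 - 12(p+1), since 2·(38p^5 - 12p) − (38(p+1)^5 - 12(p+1)) = 38p^5 - 190p^4 - 380p^3 - 380p^2 - 202p - 26, which is nonnegative for all p ≥ 28.
Combining, 3·2^(p + 1) ≥ 38(p+1)^5 - 12(p+1).
By induction, the statement is established for all t ≥ 28.
Hence the smallest such M is 28.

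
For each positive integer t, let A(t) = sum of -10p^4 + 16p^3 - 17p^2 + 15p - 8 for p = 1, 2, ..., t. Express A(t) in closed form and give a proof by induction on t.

We claim A(t) = -t(2t^4 + t^3 + t^2 - 3t + 3) for all t ≥ 1.
When t = 1: A(1) = -4, and the closed form gives -4. They agree.
Inductive step: suppose the statement holds for some p ≥ 1, so A(p) = p(-2p^4 - p^3 - p^2 + 3p - 3).
Then A(p+1) = A(p) + (-10p^4 - 24p^3 - 29p^2 - 11p - 4) = (p(-2p^4 - p^3 - p^2 + 3p - 3)) + (-10p^4 - 24p^3 - 29p^2 - 11p - 4).
Simplifying, A(p+1) = -(p + 1)(2p^4 + 9p^3 + 16p^2 + 10p + 4) = -(p+1)(2(p+1)^4 + (p+1)^3 + (p+1)^2 - 3(p+1) + 3),
which is the closed form with t = p+1.
By induction, the statement is established for all t ≥ 1.

A(t) = -t(2t^4 + t^3 + t^2 - 3t + 3)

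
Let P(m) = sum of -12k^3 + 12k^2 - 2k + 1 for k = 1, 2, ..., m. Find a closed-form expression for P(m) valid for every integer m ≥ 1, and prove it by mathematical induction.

We claim P(m) = -m(3m^3 + 2m^2 - 2m - 2) for all m ≥ 1.
When m = 1: P(1) = -1, and the closed form gives -1. They agree.
Suppose the result is true for m = k, so P(k) = k(-3k^3 - 2k^2 + 2k + 2).
Then P(k+1) = P(k) + (-12k^3 - 24k^2 - 14k - 1) = (k(-3k^3 - 2k^2 + 2k + 2)) + (-12k^3 - 24k^2 - 14k - 1).
Simplifying, P(k+1) = -(k + 1)(3k^3 + 11k^2 + 11k + 1) = -(k+1)(3(k+1)^3 + 2(k+1)^2 - 2(k+1) - 2),
which is the closed form with m = k+1.
By the principle of mathematical induction, the result holds for all m ≥ 1.

P(m) = -m(3m^3 + 2m^2 - 2m - 2)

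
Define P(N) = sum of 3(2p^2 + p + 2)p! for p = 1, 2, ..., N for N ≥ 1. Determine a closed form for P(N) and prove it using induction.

We claim P(N) = (6N + 3)(N + 1)! - 3 for all N ≥ 1.
For the base case N = 1: P(1) = 15, and the closed form gives 15. They agree.
Inductive step: assume the claim holds for N = p, so P(p) = (6p + 3)(p + 1)! - 3.
Then P(p+1) = P(p) + (3(2p^2 + 5p + 5)(p + 1)!) = ((6p + 3)(p + 1)! - 3) + (3(2p^2 + 5p + 5)(p + 1)!).
Simplifying, P(p+1) = (6(p+1) + 3)((p+1) + 1)! - 3,
which is the closed form with N = p+1.
Hence, by induction on N, the claim holds for every N ≥ 1.

P(N) = (6N + 3)(N + 1)! - 3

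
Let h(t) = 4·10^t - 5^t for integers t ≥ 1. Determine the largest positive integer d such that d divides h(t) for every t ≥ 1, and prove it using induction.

Computing the first values: h(1) = 35 and h(2) = 375; gcd(35, 375) = 5, so d ≤ 5.
We prove 5 | 4·10^t - 5^t for all t ≥ 1 by induction on t.
When t = 1: h(1) = 35 = 5·(7), so 5 | h(1).
Suppose the result is true for t = k, i.e. 5 | h(k). Then
h(k+1) − 10·h(k) = (4·10^(k+1) - 5^(k+1)) − 10·(4·10^k - 5^k) = (-1)·5^k·(5 − 10) = (5)·5^k. Since 5 | h(k) by the inductive hypothesis, 5 | 10·h(k); and 5 | 5 since 5 = 5·1. Therefore 5 | h(k+1).
By induction, the statement is established for all t ≥ 1.
Therefore the largest such d is 5.

d = 5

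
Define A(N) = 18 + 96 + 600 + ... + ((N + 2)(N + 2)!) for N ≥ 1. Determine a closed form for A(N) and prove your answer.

We claim A(N) = (N + 3)! - 6 for all N ≥ 1.
For the base case N = 1: A(1) = 18, and the closed form gives 18. They agree.
Inductive step: suppose the statement holds for some k ≥ 1, so A(k) = (k + 3)! - 6.
Then A(k+1) = A(k) + ((k + 3)(k + 3)!) = ((k + 3)! - 6) + ((k + 3)(k + 3)!).
Simplifying, A(k+1) = ((k+1) + 3)! - 6,
which is the closed form with N = k+1.
By induction, the statement is established for all N ≥ 1.

A(N) = (N + 3)! - 6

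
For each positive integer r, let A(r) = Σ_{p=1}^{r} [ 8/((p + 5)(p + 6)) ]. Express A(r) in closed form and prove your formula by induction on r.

We claim A(r) = 4r/(3(r + 6)) for all r ≥ 1.
When r = 1: A(1) = 4/21, and the closed form gives 4/21. They agree.
Suppose the result is true for r = p, so A(p) = 4p/(3(p + 6)).
Then A(p+1) = A(p) + (8/((p + 6)(p + 7))) = (4p/(3(p + 6))) + (8/((p + 6)(p + 7))).
Simplifying, A(p+1) = 4(p + 1)/(3(p + 7)) = 4(p+1)/(3((p+1) + 6)),
which is the closed form with r = p+1.
By the principle of mathematical induction, the result holds for all r ≥ 1.

A(r) = 4r/(3(r + 6))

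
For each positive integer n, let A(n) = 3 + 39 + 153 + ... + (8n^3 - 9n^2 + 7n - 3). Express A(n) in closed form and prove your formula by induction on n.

We claim A(n) = n(2n - 1)(n^2 + n + 1) for all n ≥ 1.
Base case (n = 1): A(1) = 3, and the closed form gives 3. They agree.
Inductive step: suppose the statement holds for some p ≥ 1, so A(p) = p(2p^3 + p^2 + p - 1).
Then A(p+1) = A(p) + (8p^3 + 15p^2 + 13p + 3) = (p(2p^3 + p^2 + p - 1)) + (8p^3 + 15p^2 + 13p + 3).
Simplifying, A(p+1) = (p + 1)(2p + 1)(p^2 + 3p + 3) = (p+1)(2(p+1) - 1)((p+1)^2 + (p+1) + 1),
which is the closed form with n = p+1.
By induction, the statement is established for all n ≥ 1.

A(n) = n(2n - 1)(n^2 + n + 1)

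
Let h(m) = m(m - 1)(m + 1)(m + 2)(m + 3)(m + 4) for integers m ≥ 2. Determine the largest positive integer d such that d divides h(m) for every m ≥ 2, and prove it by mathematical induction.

d = 720

Computing the first values: h(2) = 720 and h(3) = 5040; gcd(720, 5040) = 720, so d ≤ 720.
We prove 720 | m(m - 1)(m + 1)(m + 2)(m + 3)(m + 4) for all m ≥ 2 by induction on m.
Base step (m = 2): h(2) = 720 = 720·(1), so 720 | h(2).
Inductive step: suppose the statement holds for some r ≥ 2, i.e. 720 | h(r). Then
h(r+1) − h(r) = r·(r+1)·(r+2)·(r+3)·(r+4)·(r+5) − (r-1)·r·(r+1)·(r+2)·(r+3)·(r+4) = r·(r+1)·(r+2)·(r+3)·(r+4)·[(r+5) − (r-1)] = 6·r·(r+1)·(r+2)·(r+3)·(r+4). The product of 5 consecutive integers is divisible by (5)! = 120, so h(r+1) − h(r) is divisible by 6·120 = 720. By the inductive hypothesis 720 | h(r), hence 720 | h(r+1).
By induction, the statement is established for all m ≥ 2.
Therefore the largest such d is 720.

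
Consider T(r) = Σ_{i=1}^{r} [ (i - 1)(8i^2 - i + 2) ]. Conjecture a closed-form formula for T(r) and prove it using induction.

T(r) = r(r - 1)(2r^2 + 3r + 2)

We claim T(r) = r(r - 1)(2r^2 + 3r + 2) for all r ≥ 1.
When r = 1: T(1) = 0, and the closed form gives 0. They agree.
Inductive step: assume the claim holds for r = i, so T(i) = i(2i^3 + i^2 - i - 2).
Then T(i+1) = T(i) + (i(-i + 8(i + 1)^2 + 1)) = (i(2i^3 + i^2 - i - 2)) + (i(-i + 8(i + 1)^2 + 1)).
Simplifying, T(i+1) = i(i + 1)(2i^2 + 7i + 7) = (i+1)((i+1) - 1)(2(i+1)^2 + 3(i+1) + 2),
which is the closed form with r = i+1.
Hence, by induction on r, the claim holds for every r ≥ 1.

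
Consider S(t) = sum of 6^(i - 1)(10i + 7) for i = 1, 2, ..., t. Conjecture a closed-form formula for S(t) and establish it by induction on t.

S(t) = 6^t(2t + 1) - 1

We claim S(t) = 6^t(2t + 1) - 1 for all t ≥ 1.
For the base case t = 1: S(1) = 17, and the closed form gives 17. They agree.
Inductive step: assume the claim holds for t = i, so S(i) = 6^i(2i + 1) - 1.
Then S(i+1) = S(i) + (6^i(10i + 17)) = (6^i(2i + 1) - 1) + (6^i(10i + 17)).
Simplifying, S(i+1) = 12·6^i·i + 18·6^i - 1 = 6^(i+1)(2(i+1) + 1) - 1,
which is the closed form with t = i+1.
By induction, the statement is established for all t ≥ 1.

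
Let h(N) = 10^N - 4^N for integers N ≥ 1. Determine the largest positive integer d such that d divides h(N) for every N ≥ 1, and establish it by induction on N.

Computing the first values: h(1) = 6 and h(2) = 84; gcd(6, 84) = 6, so d ≤ 6.
We prove 6 | 10^N - 4^N for all N ≥ 1 by induction on N.
When N = 1: h(1) = 6 = 6·(1), so 6 | h(1).
Suppose the result is true for N = i, i.e. 6 | h(i). Then
10^{i+1} − 4^{i+1} = 10·10^i − 4·4^i = 10·(10^i − 4^i) + (6)·4^i. The first term is divisible by 6 by the inductive hypothesis, and the second term (6)·4^i is divisible by 6 since 6 | 6. Hence 6 | h(i+1).
Hence, by induction on N, the claim holds for every N ≥ 1.
Therefore the largest such d is 6.

d = 6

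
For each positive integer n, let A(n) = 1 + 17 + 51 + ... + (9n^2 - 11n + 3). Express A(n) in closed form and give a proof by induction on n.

We claim A(n) = n(3n^2 - n - 1) for all n ≥ 1.
Base case (n = 1): A(1) = 1, and the closed form gives 1. They agree.
Inductive step: assume the claim holds for n = j, so A(j) = j(3j^2 - j - 1).
Then A(j+1) = A(j) + (9j^2 + 7j + 1) = (j(3j^2 - j - 1)) + (9j^2 + 7j + 1).
Simplifying, A(j+1) = (j + 1)(3j^2 + 5j + 1) = (j+1)(3(j+1)^2 - (j+1) - 1),
which is the closed form with n = j+1.
This completes the induction.

A(n) = n(3n^2 - n - 1)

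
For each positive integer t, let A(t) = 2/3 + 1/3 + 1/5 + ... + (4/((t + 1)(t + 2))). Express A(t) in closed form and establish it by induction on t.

A(t) = 2t/(t + 2)

We claim A(t) = 2t/(t + 2) for all t ≥ 1.
Base step (t = 1): A(1) = 2/3, and the closed form gives 2/3. They agree.
For the inductive step, assume it holds for an arbitrary r ≥ 1, so A(r) = 2r/(r + 2).
Then A(r+1) = A(r) + (4/((r + 2)(r + 3))) = (2r/(r + 2)) + (4/((r + 2)(r + 3))).
Simplifying, A(r+1) = 2(r + 1)/(r + 3) = 2(r+1)/((r+1) + 2),
which is the closed form with t = r+1.
This completes the induction.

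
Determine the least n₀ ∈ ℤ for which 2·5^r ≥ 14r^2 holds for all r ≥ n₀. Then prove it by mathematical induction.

n₀ = 3

At r = 2: 50 < 56, so the inequality fails and n₀ ≥ 3. We prove 2·5^r ≥ 14r^2 for all r ≥ 3.
Base case (r = 3): 2·5^r = 250 and 14r^2 = 126, so 250 ≥ 126.
Inductive step: suppose the statement holds for some k ≥ 3, so 2·5^k ≥ 14k^2.
Then 2·5^(k + 1) = 5·(2·5^k) ≥ 5·(14k^2).
Also, for k ≥ 3 we have 5·(14k^2) ≥ 14(k+1)^2, since 5 ≥ (1 + 1/k)^2 for all k ≥ 3.
Combining, 2·5^(k + 1) ≥ 14(k+1)^2.
This completes the induction.
Hence the smallest such n₀ is 3.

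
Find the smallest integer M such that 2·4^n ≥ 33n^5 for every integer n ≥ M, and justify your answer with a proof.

At n = 10: 2097152 < 3300000, so the inequality fails and M ≥ 11. We prove 2·4^n ≥ 33n^5 for all n ≥ 11.
For the base case n = 11: 2·4^n = 8388608 and 33n^5 = 5314683, so 8388608 ≥ 5314683.
Suppose the result is true for n = i, so 2·4^i ≥ 33i^5.
Then 2·4^(i + 1) = 4·(2·4^i) ≥ 4·(33i^5).
Also, for i ≥ 11 we have 4·(33i^5) ≥ 33(i+1)^5, since 4 ≥ (1 + 1/i)^5 for all i ≥ 11.
Combining, 2·4^(i + 1) ≥ 33(i+1)^5.
By the principle of mathematical induction, the result holds for all n ≥ 11.
Hence the smallest such M is 11.

M = 11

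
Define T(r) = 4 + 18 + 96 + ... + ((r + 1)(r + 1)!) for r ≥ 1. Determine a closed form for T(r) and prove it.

T(r) = (r + 2)! - 2

We claim T(r) = (r + 2)! - 2 for all r ≥ 1.
Base case (r = 1): T(1) = 4, and the closed form gives 4. They agree.
Inductive step: suppose the statement holds for some m ≥ 1, so T(m) = (m + 2)! - 2.
Then T(m+1) = T(m) + ((m + 2)(m + 2)!) = ((m + 2)! - 2) + ((m + 2)(m + 2)!).
Simplifying, T(m+1) = ((m+1) + 2)! - 2,
which is the closed form with r = m+1.
This completes the induction.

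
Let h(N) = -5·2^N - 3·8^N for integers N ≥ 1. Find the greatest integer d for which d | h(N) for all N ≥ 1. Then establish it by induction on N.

d = 2

Computing the first values: h(1) = -34 and h(2) = -212; gcd(-34, -212) = 2, so d ≤ 2.
We prove 2 | -5·2^N - 3·8^N for all N ≥ 1 by induction on N.
Base step (N = 1): h(1) = -34 = 2·(-17), so 2 | h(1).
Inductive step: assume the claim holds for N = m, i.e. 2 | h(m). Then
h(m+1) − 8·h(m) = (-5·2^(m+1) - 3·8^(m+1)) − 8·(-5·2^m - 3·8^m) = (-5)·2^m·(2 − 8) = (30)·2^m. Since 2 | h(m) by the inductive hypothesis, 2 | 8·h(m); and 2 | 30 since 30 = 2·15. Therefore 2 | h(m+1).
Hence, by induction on N, the claim holds for every N ≥ 1.
Therefore the largest such d is 2.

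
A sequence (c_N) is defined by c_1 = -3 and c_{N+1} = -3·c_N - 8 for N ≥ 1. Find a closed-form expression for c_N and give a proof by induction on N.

Computing the first terms: c_1 = -3, c_2 = 1, c_3 = -11. This suggests c_N = -(-3)^(N - 1) - 2.
For the base case N = 1: the formula gives -3 = -3 = c_1.
Inductive step: assume the claim holds for N = j, so c_j = -(-3)^(j - 1) - 2.
Then c_{j+1} = -3·c_j - 8 = -3·(-(-3)^(j - 1) - 2) - 8 = -(-3)^j - 2 = -(-3)^((j+1) - 1) - 2,
which is the claimed formula at N = j+1.
By the principle of mathematical induction, the result holds for all N ≥ 1.

c_N = -(-3)^(N - 1) - 2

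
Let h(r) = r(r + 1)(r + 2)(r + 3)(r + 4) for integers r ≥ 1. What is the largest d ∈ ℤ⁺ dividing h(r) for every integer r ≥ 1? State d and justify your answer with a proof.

d = 120

Computing the first values: h(1) = 120 and h(2) = 720; gcd(120, 720) = 120, so d ≤ 120.
We prove 120 | r(r + 1)(r + 2)(r + 3)(r + 4) for all r ≥ 1 by induction on r.
When r = 1: h(1) = 120 = 120·(1), so 120 | h(1).
Suppose the result is true for r = i, i.e. 120 | h(i). Then
h(i+1) − h(i) = (i+1)·(i+2)·(i+3)·(i+4)·(i+5) − i·(i+1)·(i+2)·(i+3)·(i+4) = (i+1)·(i+2)·(i+3)·(i+4)·[(i+5) − i] = 5·(i+1)·(i+2)·(i+3)·(i+4). The product of 4 consecutive integers is divisible by (4)! = 24, so h(i+1) − h(i) is divisible by 5·24 = 120. By the inductive hypothesis 120 | h(i), hence 120 | h(i+1).
By induction, the statement is established for all r ≥ 1.
Therefore the largest such d is 120.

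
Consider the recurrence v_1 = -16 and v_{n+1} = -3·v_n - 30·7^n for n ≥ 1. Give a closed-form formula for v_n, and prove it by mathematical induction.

Computing the first terms: v_1 = -16, v_2 = -162, v_3 = -984. This suggests v_n = 5(-3)^(n - 1) - 3·7^n.
Base case (n = 1): the formula gives -16 = -16 = v_1.
Suppose the result is true for n = p, so v_p = 5(-3)^(p - 1) - 3·7^p.
Then v_{p+1} = -3·v_p - 30·7^p = -3·(5(-3)^(p - 1) - 3·7^p) - 30·7^p = 5(-3)^p - 3·7^(p + 1) = 5(-3)^((p+1) - 1) - 3·7^(p+1),
which is the claimed formula at n = p+1.
This completes the induction.

v_n = 5(-3)^(n - 1) - 3·7^n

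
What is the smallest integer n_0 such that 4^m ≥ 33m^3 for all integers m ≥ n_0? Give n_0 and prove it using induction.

At m = 6: 4096 < 7128, so the inequality fails and n_0 ≥ 7. We prove 4^m ≥ 33m^3 for all m ≥ 7.
Base step (m = 7): 4^m = 16384 and 33m^3 = 11319, so 16384 ≥ 11319.
For the inductive step, assume it holds for an arbitrary i ≥ 7, so 4^i ≥ 33i^3.
Then 4^(i + 1) = 4·(4^i) ≥ 4·(33i^3).
Also, for i ≥ 7 we have 4·(33i^3) ≥ 33(i+1)^3, since 4 ≥ (1 + 1/i)^3 for all i ≥ 7.
Combining, 4^(i + 1) ≥ 33(i+1)^3.
This completes the induction.
Hence the smallest such n_0 is 7.

n_0 = 7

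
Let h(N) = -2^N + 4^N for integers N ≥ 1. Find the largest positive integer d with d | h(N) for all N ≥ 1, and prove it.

Computing the first values: h(1) = 2 and h(2) = 12; gcd(2, 12) = 2, so d ≤ 2.
We prove 2 | -2^N + 4^N for all N ≥ 1 by induction on N.
For the base case N = 1: h(1) = 2 = 2·(1), so 2 | h(1).
Inductive step: assume the claim holds for N = r, i.e. 2 | h(r). Then
4^{r+1} − 2^{r+1} = 4·4^r − 2·2^r = 4·(4^r − 2^r) + (2)·2^r. The first term is divisible by 2 by the inductive hypothesis, and the second term (2)·2^r is divisible by 2 since 2 | 2. Hence 2 | h(r+1).
By the principle of mathematical induction, the result holds for all N ≥ 1.
Therefore the largest such d is 2.

d = 2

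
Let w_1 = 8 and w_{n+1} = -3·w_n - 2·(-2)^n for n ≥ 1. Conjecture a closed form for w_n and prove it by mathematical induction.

w_n = (-2)^(n + 1) + 4(-3)^(n - 1)

Computing the first terms: w_1 = 8, w_2 = -20, w_3 = 52. This suggests w_n = (-2)^(n + 1) + 4(-3)^(n - 1).
Base case (n = 1): the formula gives 8 = 8 = w_1.
Inductive step: assume the claim holds for n = i, so w_i = (-2)^(i + 1) + 4(-3)^(i - 1).
Then w_{i+1} = -3·w_i - 2·(-2)^i = -3·((-2)^(i + 1) + 4(-3)^(i - 1)) - 2·(-2)^i = (-2)^(i + 2) + 4(-3)^i = (-2)^((i+1) + 1) + 4(-3)^((i+1) - 1),
which is the claimed formula at n = i+1.
By induction, the statement is established for all n ≥ 1.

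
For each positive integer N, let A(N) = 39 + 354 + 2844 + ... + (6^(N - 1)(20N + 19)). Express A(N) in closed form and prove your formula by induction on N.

We claim A(N) = 6^N(4N + 3) - 3 for all N ≥ 1.
Base step (N = 1): A(1) = 39, and the closed form gives 39. They agree.
Suppose the result is true for N = p, so A(p) = 6^p(4p + 3) - 3.
Then A(p+1) = A(p) + (6^p(20p + 39)) = (6^p(4p + 3) - 3) + (6^p(20p + 39)).
Simplifying, A(p+1) = 24·6^p·p + 42·6^p - 3 = 6^(p+1)(4(p+1) + 3) - 3,
which is the closed form with N = p+1.
This completes the induction.

A(N) = 6^N(4N + 3) - 3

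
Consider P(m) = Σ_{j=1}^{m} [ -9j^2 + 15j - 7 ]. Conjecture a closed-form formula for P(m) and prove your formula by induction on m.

P(m) = -m(3m^2 - 3m + 1)

We claim P(m) = -m(3m^2 - 3m + 1) for all m ≥ 1.
When m = 1: P(1) = -1, and the closed form gives -1. They agree.
For the inductive step, assume it holds for an arbitrary j ≥ 1, so P(j) = j(-3j^2 + 3j - 1).
Then P(j+1) = P(j) + (15j - 9(j + 1)^2 + 8) = (j(-3j^2 + 3j - 1)) + (15j - 9(j + 1)^2 + 8).
Simplifying, P(j+1) = -(j + 1)(3j^2 + 3j + 1) = -(j+1)(3(j+1)^2 - 3(j+1) + 1),
which is the closed form with m = j+1.
By induction, the statement is established for all m ≥ 1.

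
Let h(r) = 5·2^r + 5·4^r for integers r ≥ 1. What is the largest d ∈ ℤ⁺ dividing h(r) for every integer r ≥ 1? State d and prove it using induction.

d = 10

Computing the first values: h(1) = 30 and h(2) = 100; gcd(30, 100) = 10, so d ≤ 10.
We prove 10 | 5·2^r + 5·4^r for all r ≥ 1 by induction on r.
When r = 1: h(1) = 30 = 10·(3), so 10 | h(1).
Suppose the result is true for r = k, i.e. 10 | h(k). Then
h(k+1) − 4·h(k) = (5·2^(k+1) + 5·4^(k+1)) − 4·(5·2^k + 5·4^k) = (5)·2^k·(2 − 4) = (-10)·2^k. Since 10 | h(k) by the inductive hypothesis, 10 | 4·h(k); and 10 | -10 since -10 = 10·-1. Therefore 10 | h(k+1).
This completes the induction.
Therefore the largest such d is 10.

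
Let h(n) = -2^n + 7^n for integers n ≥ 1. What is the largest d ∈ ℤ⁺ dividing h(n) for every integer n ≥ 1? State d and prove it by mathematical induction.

d = 5

Computing the first values: h(1) = 5 and h(2) = 45; gcd(5, 45) = 5, so d ≤ 5.
We prove 5 | -2^n + 7^n for all n ≥ 1 by induction on n.
When n = 1: h(1) = 5 = 5·(1), so 5 | h(1).
Suppose the result is true for n = r, i.e. 5 | h(r). Then
7^{r+1} − 2^{r+1} = 7·7^r − 2·2^r = 7·(7^r − 2^r) + (5)·2^r. The first term is divisible by 5 by the inductive hypothesis, and the second term (5)·2^r is divisible by 5 since 5 | 5. Hence 5 | h(r+1).
Hence, by induction on n, the claim holds for every n ≥ 1.
Therefore the largest such d is 5.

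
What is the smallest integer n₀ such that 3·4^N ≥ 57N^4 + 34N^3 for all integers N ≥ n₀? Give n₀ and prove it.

At N = 8: 196608 < 250880, so the inequality fails and n₀ ≥ 9. We prove 3·4^N ≥ 57N^4 + 34N^3 for all N ≥ 9.
Base case (N = 9): 3·4^N = 786432 and 57N^4 + 34N^3 = 398763, so 786432 ≥ 398763.
Inductive step: assume the claim holds for N = p, so 3·4^p ≥ 57p^4 + 34p^3.
Then 3·4^(p + 1) = 4·(3·4^p) ≥ 4·(57p^4 + 34p^3).
Also, for p ≥ 9 we have 4·(57p^4 + 34p^3) ≥ 57(p+1)^4 + 34(p+1)^3, since 4·(57p^4 + 34p^3) − (57(p+1)^4 + 34(p+1)^3) = 171p^4 - 126p^3 - 444p^2 - 330p - 91, which is nonnegative for all p ≥ 9.
Combining, 3·4^(p + 1) ≥ 57(p+1)^4 + 34(p+1)^3.
By the principle of mathematical induction, the result holds for all N ≥ 9.
Hence the smallest such n₀ is 9.

n₀ = 9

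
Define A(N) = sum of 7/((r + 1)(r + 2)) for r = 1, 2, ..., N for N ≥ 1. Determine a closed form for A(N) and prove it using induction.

A(N) = 7N/(2(N + 2))

We claim A(N) = 7N/(2(N + 2)) for all N ≥ 1.
Base case (N = 1): A(1) = 7/6, and the closed form gives 7/6. They agree.
Inductive step: assume the claim holds for N = r, so A(r) = 7r/(2(r + 2)).
Then A(r+1) = A(r) + (7/((r + 2)(r + 3))) = (7r/(2(r + 2))) + (7/((r + 2)(r + 3))).
Simplifying, A(r+1) = 7(r + 1)/(2(r + 3)) = 7(r+1)/(2((r+1) + 2)),
which is the closed form with N = r+1.
Hence, by induction on N, the claim holds for every N ≥ 1.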